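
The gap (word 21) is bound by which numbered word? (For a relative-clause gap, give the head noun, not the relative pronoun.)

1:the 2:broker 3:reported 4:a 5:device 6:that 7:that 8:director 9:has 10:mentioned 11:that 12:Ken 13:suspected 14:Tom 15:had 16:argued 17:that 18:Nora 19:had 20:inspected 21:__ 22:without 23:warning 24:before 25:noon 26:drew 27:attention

5

The gap at 21 is the object of "inspected", inside a relative clause.
The relative pronoun is "that" (word 6); it is bound by the head noun immediately before it.
Its filler is the head noun "device", at word 5.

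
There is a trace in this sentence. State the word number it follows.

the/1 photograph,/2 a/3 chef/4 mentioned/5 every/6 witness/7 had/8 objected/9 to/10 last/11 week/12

10

The displaced element is "the photograph" (word 2).
It is linked across 1 clause boundary (Ø).
It functions as the object of the preposition "to" of "objected", so the gap sits immediately after word 10 ("to").
Base order: A chef mentioned every witness had objected to the photograph last week.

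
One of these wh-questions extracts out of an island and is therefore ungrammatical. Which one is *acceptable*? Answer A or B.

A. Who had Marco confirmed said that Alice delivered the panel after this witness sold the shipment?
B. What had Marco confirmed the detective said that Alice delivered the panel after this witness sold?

In B, the wh-phrase is extracted from inside an adjunct island (introduced by "after"), which blocks movement.
In A, the extraction path crosses only that-complement boundaries, which are transparent.
So A is grammatical.

A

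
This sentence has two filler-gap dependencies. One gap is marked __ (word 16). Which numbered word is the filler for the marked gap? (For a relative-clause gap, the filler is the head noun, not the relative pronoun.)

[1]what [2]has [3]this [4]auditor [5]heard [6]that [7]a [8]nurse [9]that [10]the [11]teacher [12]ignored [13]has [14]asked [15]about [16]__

The marked gap is the object of the preposition "about" of "asked".
Its filler is the fronted wh-phrase "what", at word 1.
(The other dependency links word 8 to a gap after word 12.)

1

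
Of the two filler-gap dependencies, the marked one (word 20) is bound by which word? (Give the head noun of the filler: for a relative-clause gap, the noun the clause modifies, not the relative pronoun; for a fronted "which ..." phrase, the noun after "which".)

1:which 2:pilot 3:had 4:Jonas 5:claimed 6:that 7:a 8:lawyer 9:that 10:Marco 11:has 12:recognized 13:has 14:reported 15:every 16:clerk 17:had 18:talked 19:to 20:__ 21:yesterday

2

The marked gap is the object of the preposition "to" of "talked".
Its filler is the fronted wh-phrase "which pilot", at word 2.
(The other dependency links word 8 to a gap after word 12.)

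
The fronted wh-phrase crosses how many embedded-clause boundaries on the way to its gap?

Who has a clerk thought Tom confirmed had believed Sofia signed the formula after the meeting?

"who" is extracted from the subject of "believed".
Boundaries crossed, outermost first: [Ø], [Ø] — 2 in total.

2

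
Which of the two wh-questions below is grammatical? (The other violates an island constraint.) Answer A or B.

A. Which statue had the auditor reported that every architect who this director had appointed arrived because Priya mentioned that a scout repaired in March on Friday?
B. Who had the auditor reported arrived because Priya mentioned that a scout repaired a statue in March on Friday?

B

In A, the wh-phrase is extracted from inside an adjunct island (introduced by "because"), which blocks movement.
In B, the extraction path crosses only that-complement boundaries, which are transparent.
So B is grammatical.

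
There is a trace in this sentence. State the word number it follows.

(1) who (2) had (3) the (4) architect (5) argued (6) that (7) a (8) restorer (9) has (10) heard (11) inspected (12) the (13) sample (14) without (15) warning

The displaced element is "who" (word 1).
It is linked across 2 clause boundaries (that → Ø).
It functions as the subject of "inspected", so the gap sits immediately after word 10 ("heard").
Base order: The architect had argued that a restorer has heard that who inspected the sample without warning.

10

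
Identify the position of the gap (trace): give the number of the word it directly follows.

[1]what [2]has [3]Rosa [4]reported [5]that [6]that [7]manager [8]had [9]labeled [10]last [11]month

The displaced element is "what" (word 1).
It is linked across 1 clause boundary (that).
It functions as the direct object of "labeled", so the gap sits immediately after word 9 ("labeled").
Base order: Rosa has reported that that manager had labeled what last month.

9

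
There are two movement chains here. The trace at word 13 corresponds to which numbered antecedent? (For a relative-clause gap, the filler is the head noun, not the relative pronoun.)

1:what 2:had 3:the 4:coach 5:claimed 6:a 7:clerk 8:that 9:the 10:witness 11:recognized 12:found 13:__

1

The marked gap is the direct object of "found".
Its filler is the fronted wh-phrase "what", at word 1.
(The other dependency links word 7 to a gap after word 11.)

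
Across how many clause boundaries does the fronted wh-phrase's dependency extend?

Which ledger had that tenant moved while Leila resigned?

"which ledger" originates inside the matrix clause — no clause boundary is crossed.

0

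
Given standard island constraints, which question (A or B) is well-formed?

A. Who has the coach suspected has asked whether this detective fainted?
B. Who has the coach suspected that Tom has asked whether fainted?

In B, the wh-phrase is extracted from inside a wh-island (introduced by "whether"), which blocks movement.
In A, the extraction path crosses only that-complement boundaries, which are transparent.
So A is grammatical.

A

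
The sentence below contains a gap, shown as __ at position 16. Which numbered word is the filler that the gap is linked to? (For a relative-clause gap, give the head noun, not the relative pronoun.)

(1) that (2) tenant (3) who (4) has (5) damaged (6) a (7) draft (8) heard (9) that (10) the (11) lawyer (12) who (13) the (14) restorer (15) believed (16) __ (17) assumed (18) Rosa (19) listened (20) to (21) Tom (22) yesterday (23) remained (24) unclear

11

The gap at 16 is the subject of "assumed", inside a relative clause.
The relative pronoun is "who" (word 12); it is bound by the head noun immediately before it.
Its filler is the head noun "lawyer", at word 11.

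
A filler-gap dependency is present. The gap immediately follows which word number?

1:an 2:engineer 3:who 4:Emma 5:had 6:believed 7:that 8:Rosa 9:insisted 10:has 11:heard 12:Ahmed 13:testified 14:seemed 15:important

The displaced element is "an engineer" (word 2).
It is linked across 2 clause boundaries (that → Ø).
It functions as the subject of "heard", so the gap sits immediately after word 9 ("insisted").
Base order: Emma had believed that Rosa insisted that an engineer has heard Ahmed testified.

9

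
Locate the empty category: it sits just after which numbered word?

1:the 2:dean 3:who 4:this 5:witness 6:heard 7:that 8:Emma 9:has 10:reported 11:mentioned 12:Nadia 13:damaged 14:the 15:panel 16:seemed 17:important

The displaced element is "the dean" (word 2).
It is linked across 2 clause boundaries (that → Ø).
It functions as the subject of "mentioned", so the gap sits immediately after word 10 ("reported").
Base order: This witness heard that Emma has reported that the dean mentioned Nadia damaged the panel.

10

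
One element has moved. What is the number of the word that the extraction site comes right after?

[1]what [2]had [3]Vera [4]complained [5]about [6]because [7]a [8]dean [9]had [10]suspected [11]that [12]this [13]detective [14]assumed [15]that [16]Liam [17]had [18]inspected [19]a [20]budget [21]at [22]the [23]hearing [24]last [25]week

The displaced element is "what" (word 1).
It functions as the object of the preposition "about" of "complained", so the gap sits immediately after word 5 ("about").
Base order: Vera had complained about what because a dean had suspected that this detective assumed that Liam had inspected a budget at the hearing last week.

5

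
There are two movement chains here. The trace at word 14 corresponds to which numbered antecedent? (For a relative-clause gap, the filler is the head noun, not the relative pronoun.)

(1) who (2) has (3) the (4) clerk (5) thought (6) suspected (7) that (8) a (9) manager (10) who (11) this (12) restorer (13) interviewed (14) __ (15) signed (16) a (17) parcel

9

The marked gap is inside the relative clause, the direct object of "interviewed".
Its filler is the head noun "manager" (via "who"), at word 9.
(The other dependency links word 1 to a gap after word 5.)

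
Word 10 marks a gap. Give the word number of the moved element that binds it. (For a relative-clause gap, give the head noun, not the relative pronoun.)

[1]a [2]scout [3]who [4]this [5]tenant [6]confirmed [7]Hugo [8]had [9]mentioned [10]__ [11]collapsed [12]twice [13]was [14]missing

2

The gap at 10 is the subject of "collapsed", inside a relative clause.
The relative pronoun is "who" (word 3); it is bound by the head noun immediately before it.
Its filler is the head noun "scout", at word 2.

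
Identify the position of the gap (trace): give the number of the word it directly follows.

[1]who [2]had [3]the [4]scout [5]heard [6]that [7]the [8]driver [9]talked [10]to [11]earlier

The displaced element is "who" (word 1).
It is linked across 1 clause boundary (that).
It functions as the object of the preposition "to" of "talked", so the gap sits immediately after word 10 ("to").
Base order: The scout had heard that the driver talked to who earlier.

10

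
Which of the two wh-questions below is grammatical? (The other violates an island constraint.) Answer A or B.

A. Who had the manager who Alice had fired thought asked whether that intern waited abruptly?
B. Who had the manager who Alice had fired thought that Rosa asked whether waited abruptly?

In B, the wh-phrase is extracted from inside a wh-island (introduced by "whether"), which blocks movement.
In A, the extraction path crosses only that-complement boundaries, which are transparent.
So A is grammatical.

A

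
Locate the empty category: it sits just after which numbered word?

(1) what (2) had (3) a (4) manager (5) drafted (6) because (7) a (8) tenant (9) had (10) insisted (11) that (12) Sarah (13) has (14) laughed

5

The displaced element is "what" (word 1).
It functions as the direct object of "drafted", so the gap sits immediately after word 5 ("drafted").
Base order: A manager had drafted what because a tenant had insisted that Sarah has laughed.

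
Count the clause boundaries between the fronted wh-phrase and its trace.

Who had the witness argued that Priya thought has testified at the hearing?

"who" is extracted from the subject of "testified".
Boundaries crossed, outermost first: [that], [Ø] — 2 in total.

2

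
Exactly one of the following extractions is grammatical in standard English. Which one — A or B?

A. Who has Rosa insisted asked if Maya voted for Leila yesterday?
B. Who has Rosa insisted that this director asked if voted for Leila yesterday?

A

In B, the wh-phrase is extracted from inside a wh-island (introduced by "if"), which blocks movement.
In A, the extraction path crosses only that-complement boundaries, which are transparent.
So A is grammatical.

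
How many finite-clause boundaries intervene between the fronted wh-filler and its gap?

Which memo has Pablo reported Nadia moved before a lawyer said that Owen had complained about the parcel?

1

"which memo" is extracted from the object of "moved".
Boundaries crossed, outermost first: [Ø] — 1 in total.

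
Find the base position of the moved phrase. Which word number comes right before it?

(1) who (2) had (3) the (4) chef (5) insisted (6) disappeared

5

The displaced element is "who" (word 1).
It is linked across 1 clause boundary (Ø).
It functions as the subject of "disappeared", so the gap sits immediately after word 5 ("insisted").
Base order: The chef had insisted who disappeared.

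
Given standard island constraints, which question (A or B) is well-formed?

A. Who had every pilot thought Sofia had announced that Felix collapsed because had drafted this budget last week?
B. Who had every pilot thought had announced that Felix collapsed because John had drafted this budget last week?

In A, the wh-phrase is extracted from inside an adjunct island (introduced by "because"), which blocks movement.
In B, the extraction path crosses only that-complement boundaries, which are transparent.
So B is grammatical.

B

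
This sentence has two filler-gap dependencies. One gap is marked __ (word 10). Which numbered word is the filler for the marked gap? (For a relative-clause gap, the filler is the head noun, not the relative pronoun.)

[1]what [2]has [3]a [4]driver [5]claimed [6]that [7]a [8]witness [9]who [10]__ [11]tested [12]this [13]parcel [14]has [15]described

The marked gap is inside the relative clause, the subject of "tested".
Its filler is the head noun "witness" (via "who"), at word 8.
(The other dependency links word 1 to a gap after word 15.)

8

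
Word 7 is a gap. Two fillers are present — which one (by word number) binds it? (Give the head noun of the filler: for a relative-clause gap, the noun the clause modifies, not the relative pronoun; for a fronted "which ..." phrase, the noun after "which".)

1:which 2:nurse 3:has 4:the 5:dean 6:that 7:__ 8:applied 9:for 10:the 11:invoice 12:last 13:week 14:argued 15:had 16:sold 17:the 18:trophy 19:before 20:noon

The marked gap is inside the relative clause, the subject of "applied".
Its filler is the head noun "dean" (via "that"), at word 5.
(The other dependency links word 2 to a gap after word 14.)

5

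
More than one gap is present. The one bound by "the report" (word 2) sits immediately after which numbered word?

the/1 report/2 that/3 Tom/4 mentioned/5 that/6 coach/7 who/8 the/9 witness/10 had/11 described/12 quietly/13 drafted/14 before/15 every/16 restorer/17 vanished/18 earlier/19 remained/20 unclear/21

The displaced element is "the report" (word 2).
It is linked across 1 clause boundary (Ø).
It functions as the direct object of "drafted", so the gap sits immediately after word 14 ("drafted").
Base order: Tom mentioned that coach who the witness had described quietly drafted the report before every restorer vanished earlier.

14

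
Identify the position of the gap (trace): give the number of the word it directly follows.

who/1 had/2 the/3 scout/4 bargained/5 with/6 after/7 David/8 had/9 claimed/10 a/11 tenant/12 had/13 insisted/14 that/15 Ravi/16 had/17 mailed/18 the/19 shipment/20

6

The displaced element is "who" (word 1).
It functions as the object of the preposition "with" of "bargained", so the gap sits immediately after word 6 ("with").
Base order: The scout had bargained with who after David had claimed a tenant had insisted that Ravi had mailed the shipment.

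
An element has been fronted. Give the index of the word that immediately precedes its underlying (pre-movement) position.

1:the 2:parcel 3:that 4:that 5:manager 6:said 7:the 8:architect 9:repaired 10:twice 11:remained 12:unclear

The displaced element is "the parcel" (word 2).
It is linked across 1 clause boundary (Ø).
It functions as the direct object of "repaired", so the gap sits immediately after word 9 ("repaired").
Base order: That manager said the architect repaired the parcel twice.

9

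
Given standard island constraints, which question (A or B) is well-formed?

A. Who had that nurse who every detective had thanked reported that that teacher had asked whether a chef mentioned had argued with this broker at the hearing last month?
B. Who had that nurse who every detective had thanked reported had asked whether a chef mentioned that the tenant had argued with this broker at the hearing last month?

B

In A, the wh-phrase is extracted from inside a wh-island (introduced by "whether"), which blocks movement.
In B, the extraction path crosses only that-complement boundaries, which are transparent.
So B is grammatical.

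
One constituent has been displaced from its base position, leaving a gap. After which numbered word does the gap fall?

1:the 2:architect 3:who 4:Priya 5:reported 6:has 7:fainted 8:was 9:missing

5

The displaced element is "the architect" (word 2).
It is linked across 1 clause boundary (Ø).
It functions as the subject of "fainted", so the gap sits immediately after word 5 ("reported").
Base order: Priya reported that the architect has fainted.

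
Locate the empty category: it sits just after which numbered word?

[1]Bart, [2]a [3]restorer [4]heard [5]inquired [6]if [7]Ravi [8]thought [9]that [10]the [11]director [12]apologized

The displaced element is "Bart" (word 1).
It is linked across 1 clause boundary (Ø).
It functions as the subject of "inquired", so the gap sits immediately after word 4 ("heard").
Base order: A restorer heard that Bart inquired if Ravi thought that the director apologized.

4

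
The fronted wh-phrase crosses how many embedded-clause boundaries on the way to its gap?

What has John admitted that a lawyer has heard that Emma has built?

2

"what" is extracted from the object of "built".
Boundaries crossed, outermost first: [that], [that] — 2 in total.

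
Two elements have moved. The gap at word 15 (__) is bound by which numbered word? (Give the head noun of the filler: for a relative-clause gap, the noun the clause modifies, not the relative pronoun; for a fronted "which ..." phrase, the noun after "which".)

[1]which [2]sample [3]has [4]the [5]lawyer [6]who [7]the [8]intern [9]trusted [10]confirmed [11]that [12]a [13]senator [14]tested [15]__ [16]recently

2

The marked gap is the direct object of "tested".
Its filler is the fronted wh-phrase "which sample", at word 2.
(The other dependency links word 5 to a gap after word 9.)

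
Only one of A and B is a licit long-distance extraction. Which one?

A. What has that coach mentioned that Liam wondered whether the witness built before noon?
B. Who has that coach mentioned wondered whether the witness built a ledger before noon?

B

In A, the wh-phrase is extracted from inside a wh-island (introduced by "whether"), which blocks movement.
In B, the extraction path crosses only that-complement boundaries, which are transparent.
So B is grammatical.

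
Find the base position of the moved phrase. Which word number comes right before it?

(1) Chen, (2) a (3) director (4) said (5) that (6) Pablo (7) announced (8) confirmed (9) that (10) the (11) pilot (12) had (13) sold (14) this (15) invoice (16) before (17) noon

7

The displaced element is "Chen" (word 1).
It is linked across 2 clause boundaries (that → Ø).
It functions as the subject of "confirmed", so the gap sits immediately after word 7 ("announced").
Base order: A director said that Pablo announced that Chen confirmed that the pilot had sold this invoice before noon.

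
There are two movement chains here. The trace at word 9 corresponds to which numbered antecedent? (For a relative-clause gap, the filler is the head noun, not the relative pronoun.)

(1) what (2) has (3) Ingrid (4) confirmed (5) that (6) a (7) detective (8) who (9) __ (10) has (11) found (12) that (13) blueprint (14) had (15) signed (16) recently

The marked gap is inside the relative clause, the subject of "found".
Its filler is the head noun "detective" (via "who"), at word 7.
(The other dependency links word 1 to a gap after word 15.)

7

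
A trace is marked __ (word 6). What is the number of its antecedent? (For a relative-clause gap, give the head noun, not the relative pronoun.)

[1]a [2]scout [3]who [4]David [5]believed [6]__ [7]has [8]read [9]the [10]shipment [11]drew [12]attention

2

The gap at 6 is the subject of "read", inside a relative clause.
The relative pronoun is "who" (word 3); it is bound by the head noun immediately before it.
Its filler is the head noun "scout", at word 2.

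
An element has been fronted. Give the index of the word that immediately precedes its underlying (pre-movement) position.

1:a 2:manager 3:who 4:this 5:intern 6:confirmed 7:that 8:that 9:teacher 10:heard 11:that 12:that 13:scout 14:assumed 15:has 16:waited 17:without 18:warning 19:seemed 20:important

The displaced element is "a manager" (word 2).
It is linked across 3 clause boundaries (that → that → Ø).
It functions as the subject of "waited", so the gap sits immediately after word 14 ("assumed").
Base order: This intern confirmed that that teacher heard that that scout assumed that a manager has waited without warning.

14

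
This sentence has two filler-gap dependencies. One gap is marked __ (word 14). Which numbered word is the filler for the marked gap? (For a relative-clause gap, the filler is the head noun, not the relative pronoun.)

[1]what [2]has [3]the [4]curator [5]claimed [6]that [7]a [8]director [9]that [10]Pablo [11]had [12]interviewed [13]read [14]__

The marked gap is the direct object of "read".
Its filler is the fronted wh-phrase "what", at word 1.
(The other dependency links word 8 to a gap after word 12.)

1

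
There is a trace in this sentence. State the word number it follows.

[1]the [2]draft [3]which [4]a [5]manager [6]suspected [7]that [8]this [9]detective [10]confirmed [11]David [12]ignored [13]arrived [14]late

The displaced element is "the draft" (word 2).
It is linked across 2 clause boundaries (that → Ø).
It functions as the direct object of "ignored", so the gap sits immediately after word 12 ("ignored").
Base order: A manager suspected that this detective confirmed David ignored the draft.

12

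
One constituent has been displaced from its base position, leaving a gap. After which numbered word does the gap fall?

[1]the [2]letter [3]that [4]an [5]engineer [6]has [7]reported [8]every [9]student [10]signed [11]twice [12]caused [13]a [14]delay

The displaced element is "the letter" (word 2).
It is linked across 1 clause boundary (Ø).
It functions as the direct object of "signed", so the gap sits immediately after word 10 ("signed").
Base order: An engineer has reported every student signed the letter twice.

10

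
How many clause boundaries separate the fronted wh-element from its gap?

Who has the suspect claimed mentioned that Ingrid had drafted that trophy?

"who" is extracted from the subject of "mentioned".
Boundaries crossed, outermost first: [Ø] — 1 in total.

1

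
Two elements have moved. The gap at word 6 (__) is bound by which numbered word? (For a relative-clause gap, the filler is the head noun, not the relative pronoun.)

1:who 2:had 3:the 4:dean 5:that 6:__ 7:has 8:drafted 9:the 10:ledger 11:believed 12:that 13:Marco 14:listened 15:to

4

The marked gap is inside the relative clause, the subject of "drafted".
Its filler is the head noun "dean" (via "that"), at word 4.
(The other dependency links word 1 to a gap after word 15.)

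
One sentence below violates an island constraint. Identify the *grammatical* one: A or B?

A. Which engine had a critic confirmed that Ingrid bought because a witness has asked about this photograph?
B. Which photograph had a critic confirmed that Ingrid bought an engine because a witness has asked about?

In B, the wh-phrase is extracted from inside an adjunct island (introduced by "because"), which blocks movement.
In A, the extraction path crosses only that-complement boundaries, which are transparent.
So A is grammatical.

A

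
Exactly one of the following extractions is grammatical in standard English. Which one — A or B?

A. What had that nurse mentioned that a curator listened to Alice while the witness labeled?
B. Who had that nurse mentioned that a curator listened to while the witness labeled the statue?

In A, the wh-phrase is extracted from inside an adjunct island (introduced by "while"), which blocks movement.
In B, the extraction path crosses only that-complement boundaries, which are transparent.
So B is grammatical.

B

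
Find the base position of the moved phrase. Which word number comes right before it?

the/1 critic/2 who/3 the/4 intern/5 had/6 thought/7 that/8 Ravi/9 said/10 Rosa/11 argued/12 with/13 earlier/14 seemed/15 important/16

13

The displaced element is "the critic" (word 2).
It is linked across 2 clause boundaries (that → Ø).
It functions as the object of the preposition "with" of "argued", so the gap sits immediately after word 13 ("with").
Base order: The intern had thought that Ravi said Rosa argued with the critic earlier.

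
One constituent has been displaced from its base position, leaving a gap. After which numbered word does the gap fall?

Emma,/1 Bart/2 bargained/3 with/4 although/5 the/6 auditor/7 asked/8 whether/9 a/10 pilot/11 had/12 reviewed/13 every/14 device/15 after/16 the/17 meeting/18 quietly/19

4

The displaced element is "Emma" (word 1).
It functions as the object of the preposition "with" of "bargained", so the gap sits immediately after word 4 ("with").
Base order: Bart bargained with Emma although the auditor asked whether a pilot had reviewed every device after the meeting quietly.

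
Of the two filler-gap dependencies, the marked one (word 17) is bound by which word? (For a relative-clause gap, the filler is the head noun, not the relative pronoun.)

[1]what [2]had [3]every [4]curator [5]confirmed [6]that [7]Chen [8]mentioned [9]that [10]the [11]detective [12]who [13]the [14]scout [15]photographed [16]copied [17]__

The marked gap is the direct object of "copied".
Its filler is the fronted wh-phrase "what", at word 1.
(The other dependency links word 11 to a gap after word 15.)

1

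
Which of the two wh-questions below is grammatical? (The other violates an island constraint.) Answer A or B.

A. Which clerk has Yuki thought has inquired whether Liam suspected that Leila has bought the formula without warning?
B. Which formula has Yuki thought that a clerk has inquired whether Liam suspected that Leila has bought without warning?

A

In B, the wh-phrase is extracted from inside a wh-island (introduced by "whether"), which blocks movement.
In A, the extraction path crosses only that-complement boundaries, which are transparent.
So A is grammatical.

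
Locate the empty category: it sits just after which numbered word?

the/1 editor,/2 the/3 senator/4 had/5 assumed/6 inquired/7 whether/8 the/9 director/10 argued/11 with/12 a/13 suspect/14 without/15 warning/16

6

The displaced element is "the editor" (word 2).
It is linked across 1 clause boundary (Ø).
It functions as the subject of "inquired", so the gap sits immediately after word 6 ("assumed").
Base order: The senator had assumed the editor inquired whether the director argued with a suspect without warning.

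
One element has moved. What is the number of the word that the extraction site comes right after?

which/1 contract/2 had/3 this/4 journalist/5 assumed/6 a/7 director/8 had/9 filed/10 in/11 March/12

10

The displaced element is "which contract" (word 2).
It is linked across 1 clause boundary (Ø).
It functions as the direct object of "filed", so the gap sits immediately after word 10 ("filed").
Base order: This journalist had assumed a director had filed which contract in March.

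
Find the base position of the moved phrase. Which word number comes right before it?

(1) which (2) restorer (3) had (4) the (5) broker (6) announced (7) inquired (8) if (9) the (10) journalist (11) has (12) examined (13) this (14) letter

The displaced element is "which restorer" (word 2).
It is linked across 1 clause boundary (Ø).
It functions as the subject of "inquired", so the gap sits immediately after word 6 ("announced").
Base order: The broker had announced that which restorer inquired if the journalist has examined this letter.

6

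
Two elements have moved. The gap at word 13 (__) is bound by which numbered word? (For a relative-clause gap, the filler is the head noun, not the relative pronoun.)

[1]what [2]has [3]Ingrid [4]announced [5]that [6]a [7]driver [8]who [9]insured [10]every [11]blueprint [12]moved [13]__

The marked gap is the direct object of "moved".
Its filler is the fronted wh-phrase "what", at word 1.
(The other dependency links word 7 to a gap after word 8.)

1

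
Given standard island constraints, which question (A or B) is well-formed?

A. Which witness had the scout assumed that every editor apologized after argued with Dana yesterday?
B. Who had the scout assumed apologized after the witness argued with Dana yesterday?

In A, the wh-phrase is extracted from inside an adjunct island (introduced by "after"), which blocks movement.
In B, the extraction path crosses only that-complement boundaries, which are transparent.
So B is grammatical.

B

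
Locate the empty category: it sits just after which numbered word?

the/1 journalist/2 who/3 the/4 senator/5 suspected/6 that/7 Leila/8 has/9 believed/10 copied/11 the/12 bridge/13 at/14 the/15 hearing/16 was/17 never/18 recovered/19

10

The displaced element is "the journalist" (word 2).
It is linked across 2 clause boundaries (that → Ø).
It functions as the subject of "copied", so the gap sits immediately after word 10 ("believed").
Base order: The senator suspected that Leila has believed that the journalist copied the bridge at the hearing.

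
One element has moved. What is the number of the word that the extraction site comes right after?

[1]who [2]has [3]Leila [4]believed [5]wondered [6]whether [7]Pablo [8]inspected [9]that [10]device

4

The displaced element is "who" (word 1).
It is linked across 1 clause boundary (Ø).
It functions as the subject of "wondered", so the gap sits immediately after word 4 ("believed").
Base order: Leila has believed that who wondered whether Pablo inspected that device.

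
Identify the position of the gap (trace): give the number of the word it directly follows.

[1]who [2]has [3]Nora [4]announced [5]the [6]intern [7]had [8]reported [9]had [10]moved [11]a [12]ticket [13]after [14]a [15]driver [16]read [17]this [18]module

8

The displaced element is "who" (word 1).
It is linked across 2 clause boundaries (Ø → Ø).
It functions as the subject of "moved", so the gap sits immediately after word 8 ("reported").
Base order: Nora has announced the intern had reported who had moved a ticket after a driver read this module.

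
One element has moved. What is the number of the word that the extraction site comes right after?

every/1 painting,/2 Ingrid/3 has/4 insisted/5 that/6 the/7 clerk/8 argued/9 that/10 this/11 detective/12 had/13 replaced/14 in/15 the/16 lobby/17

The displaced element is "every painting" (word 2).
It is linked across 2 clause boundaries (that → that).
It functions as the direct object of "replaced", so the gap sits immediately after word 14 ("replaced").
Base order: Ingrid has insisted that the clerk argued that this detective had replaced every painting in the lobby.

14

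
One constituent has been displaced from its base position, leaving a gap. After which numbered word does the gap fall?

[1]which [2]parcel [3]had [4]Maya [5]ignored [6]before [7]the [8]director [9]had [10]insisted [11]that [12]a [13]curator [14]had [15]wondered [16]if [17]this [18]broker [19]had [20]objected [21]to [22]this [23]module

The displaced element is "which parcel" (word 2).
It functions as the direct object of "ignored", so the gap sits immediately after word 5 ("ignored").
Base order: Maya had ignored which parcel before the director had insisted that a curator had wondered if this broker had objected to this module.

5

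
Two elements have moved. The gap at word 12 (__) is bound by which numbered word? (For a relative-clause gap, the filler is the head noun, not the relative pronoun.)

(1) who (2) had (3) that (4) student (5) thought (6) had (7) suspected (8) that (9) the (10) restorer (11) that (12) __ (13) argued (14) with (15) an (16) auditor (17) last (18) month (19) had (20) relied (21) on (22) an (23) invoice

10

The marked gap is inside the relative clause, the subject of "argued".
Its filler is the head noun "restorer" (via "that"), at word 10.
(The other dependency links word 1 to a gap after word 5.)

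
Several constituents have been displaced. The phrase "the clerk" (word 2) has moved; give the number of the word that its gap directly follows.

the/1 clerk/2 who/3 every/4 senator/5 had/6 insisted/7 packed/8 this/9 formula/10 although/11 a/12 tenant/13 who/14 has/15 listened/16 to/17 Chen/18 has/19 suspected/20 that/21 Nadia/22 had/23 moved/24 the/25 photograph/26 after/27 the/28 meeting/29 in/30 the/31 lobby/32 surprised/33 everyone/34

7

The displaced element is "the clerk" (word 2).
It is linked across 1 clause boundary (Ø).
It functions as the subject of "packed", so the gap sits immediately after word 7 ("insisted").
Base order: Every senator had insisted that the clerk packed this formula although a tenant who has listened to Chen has suspected that Nadia had moved the photograph after the meeting in the lobby.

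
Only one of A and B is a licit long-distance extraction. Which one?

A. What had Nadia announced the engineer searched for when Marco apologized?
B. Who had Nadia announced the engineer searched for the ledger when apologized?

In B, the wh-phrase is extracted from inside an adjunct island (introduced by "when"), which blocks movement.
In A, the extraction path crosses only that-complement boundaries, which are transparent.
So A is grammatical.

A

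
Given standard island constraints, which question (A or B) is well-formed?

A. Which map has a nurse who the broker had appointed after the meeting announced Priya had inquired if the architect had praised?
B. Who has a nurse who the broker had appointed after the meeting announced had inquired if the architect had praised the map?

B

In A, the wh-phrase is extracted from inside a wh-island (introduced by "if"), which blocks movement.
In B, the extraction path crosses only that-complement boundaries, which are transparent.
So B is grammatical.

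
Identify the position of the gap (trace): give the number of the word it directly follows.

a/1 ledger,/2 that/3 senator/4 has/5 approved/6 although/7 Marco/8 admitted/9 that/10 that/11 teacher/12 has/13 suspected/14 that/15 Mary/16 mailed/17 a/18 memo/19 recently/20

The displaced element is "a ledger" (word 2).
It functions as the direct object of "approved", so the gap sits immediately after word 6 ("approved").
Base order: That senator has approved a ledger although Marco admitted that that teacher has suspected that Mary mailed a memo recently.

6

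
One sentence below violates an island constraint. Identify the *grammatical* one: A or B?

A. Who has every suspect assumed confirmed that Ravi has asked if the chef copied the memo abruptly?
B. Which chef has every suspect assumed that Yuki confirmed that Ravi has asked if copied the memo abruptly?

In B, the wh-phrase is extracted from inside a wh-island (introduced by "if"), which blocks movement.
In A, the extraction path crosses only that-complement boundaries, which are transparent.
So A is grammatical.

A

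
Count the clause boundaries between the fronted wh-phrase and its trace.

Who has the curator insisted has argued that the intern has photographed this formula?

"who" is extracted from the subject of "argued".
Boundaries crossed, outermost first: [Ø] — 1 in total.

1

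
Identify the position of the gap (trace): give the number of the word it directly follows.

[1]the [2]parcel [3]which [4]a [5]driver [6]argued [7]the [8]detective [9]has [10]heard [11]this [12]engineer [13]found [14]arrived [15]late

13

The displaced element is "the parcel" (word 2).
It is linked across 2 clause boundaries (Ø → Ø).
It functions as the direct object of "found", so the gap sits immediately after word 13 ("found").
Base order: A driver argued the detective has heard this engineer found the parcel.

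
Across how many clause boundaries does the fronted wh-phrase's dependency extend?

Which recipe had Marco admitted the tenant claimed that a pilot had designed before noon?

"which recipe" is extracted from the object of "designed".
Boundaries crossed, outermost first: [Ø], [that] — 2 in total.

2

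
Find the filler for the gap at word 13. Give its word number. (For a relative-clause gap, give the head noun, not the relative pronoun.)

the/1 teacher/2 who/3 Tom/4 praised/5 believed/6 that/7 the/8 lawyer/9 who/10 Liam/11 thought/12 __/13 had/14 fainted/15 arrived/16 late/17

The gap at 13 is the subject of "fainted", inside a relative clause.
The relative pronoun is "who" (word 10); it is bound by the head noun immediately before it.
Its filler is the head noun "lawyer", at word 9.

9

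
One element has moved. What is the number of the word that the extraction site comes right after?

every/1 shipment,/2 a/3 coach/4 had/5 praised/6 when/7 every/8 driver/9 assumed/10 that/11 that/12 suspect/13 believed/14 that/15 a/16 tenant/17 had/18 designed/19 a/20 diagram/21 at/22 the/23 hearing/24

The displaced element is "every shipment" (word 2).
It functions as the direct object of "praised", so the gap sits immediately after word 6 ("praised").
Base order: A coach had praised every shipment when every driver assumed that that suspect believed that a tenant had designed a diagram at the hearing.

6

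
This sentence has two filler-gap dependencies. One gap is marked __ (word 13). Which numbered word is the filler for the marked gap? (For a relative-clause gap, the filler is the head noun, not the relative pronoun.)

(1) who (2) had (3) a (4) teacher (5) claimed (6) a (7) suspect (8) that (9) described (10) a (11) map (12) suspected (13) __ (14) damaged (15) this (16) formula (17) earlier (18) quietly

1

The marked gap is the subject of "damaged".
Its filler is the fronted wh-phrase "who", at word 1.
(The other dependency links word 7 to a gap after word 8.)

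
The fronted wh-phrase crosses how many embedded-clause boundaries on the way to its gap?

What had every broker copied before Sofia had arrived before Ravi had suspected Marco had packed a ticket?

"what" originates inside the matrix clause — no clause boundary is crossed.

0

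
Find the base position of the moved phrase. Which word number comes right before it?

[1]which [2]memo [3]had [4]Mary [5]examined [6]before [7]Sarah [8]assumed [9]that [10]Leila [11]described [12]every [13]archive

5

The displaced element is "which memo" (word 2).
It functions as the direct object of "examined", so the gap sits immediately after word 5 ("examined").
Base order: Mary had examined which memo before Sarah assumed that Leila described every archive.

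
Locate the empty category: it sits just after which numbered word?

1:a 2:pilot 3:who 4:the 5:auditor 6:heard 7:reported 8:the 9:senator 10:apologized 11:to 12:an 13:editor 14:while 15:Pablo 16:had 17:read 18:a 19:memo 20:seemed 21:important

6

The displaced element is "a pilot" (word 2).
It is linked across 1 clause boundary (Ø).
It functions as the subject of "reported", so the gap sits immediately after word 6 ("heard").
Base order: The auditor heard a pilot reported the senator apologized to an editor while Pablo had read a memo.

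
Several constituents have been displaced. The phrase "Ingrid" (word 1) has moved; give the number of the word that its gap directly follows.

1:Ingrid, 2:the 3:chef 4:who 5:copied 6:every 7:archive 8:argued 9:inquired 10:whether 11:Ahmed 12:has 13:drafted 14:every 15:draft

The displaced element is "Ingrid" (word 1).
It is linked across 1 clause boundary (Ø).
It functions as the subject of "inquired", so the gap sits immediately after word 8 ("argued").
Base order: The chef who copied every archive argued that Ingrid inquired whether Ahmed has drafted every draft.

8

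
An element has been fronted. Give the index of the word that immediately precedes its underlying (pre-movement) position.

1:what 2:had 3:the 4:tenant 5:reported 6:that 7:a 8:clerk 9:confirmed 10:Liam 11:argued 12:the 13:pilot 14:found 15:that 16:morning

14

The displaced element is "what" (word 1).
It is linked across 3 clause boundaries (that → Ø → Ø).
It functions as the direct object of "found", so the gap sits immediately after word 14 ("found").
Base order: The tenant had reported that a clerk confirmed Liam argued the pilot found what that morning.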